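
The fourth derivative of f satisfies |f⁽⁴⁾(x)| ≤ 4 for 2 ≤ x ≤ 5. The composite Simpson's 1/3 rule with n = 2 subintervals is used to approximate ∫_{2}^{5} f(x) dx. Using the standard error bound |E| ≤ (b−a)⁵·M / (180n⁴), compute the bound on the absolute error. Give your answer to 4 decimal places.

|E| ≤ (3)⁵·4 / (180·2⁴) = 972/2880 = 0.3375.

0.3375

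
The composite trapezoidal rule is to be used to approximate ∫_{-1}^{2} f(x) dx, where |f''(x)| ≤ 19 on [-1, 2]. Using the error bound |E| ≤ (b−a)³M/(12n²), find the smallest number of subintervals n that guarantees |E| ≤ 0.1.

21

Need 513/(12n²) ≤ 0.1.
n² ≥ 513/(12·0.1) = 427.5 ⇒ n ≥ 20.6761, so the smallest n is 21.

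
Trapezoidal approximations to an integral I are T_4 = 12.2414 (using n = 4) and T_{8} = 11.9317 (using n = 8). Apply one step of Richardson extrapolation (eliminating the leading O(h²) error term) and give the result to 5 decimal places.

11.82847

R = (4·T_{8} − T_4) / 3 = (4·11.9317 − 12.2414)/3 = (35.4854)/3 = 11.82847.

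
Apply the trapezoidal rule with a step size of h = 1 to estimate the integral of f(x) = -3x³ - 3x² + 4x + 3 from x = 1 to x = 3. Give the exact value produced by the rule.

-71

h = (3 − 1)/2 = 1.
Nodes x₀,…,x₂ = 1, 2, 3.
f(x) = -3x³ - 3x² + 4x + 3: f₀=1, f₁=-25, f₂=-93.
(h/2)·[f₀ + 2f₁ + f₂] = 0.5·(-142) = -71.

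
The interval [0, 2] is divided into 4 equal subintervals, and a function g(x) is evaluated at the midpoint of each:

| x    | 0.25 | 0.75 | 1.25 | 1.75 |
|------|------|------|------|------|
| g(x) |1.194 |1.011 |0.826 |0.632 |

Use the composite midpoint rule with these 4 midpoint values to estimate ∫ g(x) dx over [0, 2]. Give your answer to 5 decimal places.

1.83150

h = 0.5, n = 4.
h·[y(m₁) + y(m₂) + y(m₃) + y(m₄)] = 0.5·(3.663) = 1.83150.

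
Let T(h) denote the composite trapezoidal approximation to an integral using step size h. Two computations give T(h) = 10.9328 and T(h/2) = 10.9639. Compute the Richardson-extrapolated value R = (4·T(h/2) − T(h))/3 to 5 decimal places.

10.97427

R = (4·T(h/2) − T(h)) / 3 = (4·10.9639 − 10.9328)/3 = (32.9228)/3 = 10.97427.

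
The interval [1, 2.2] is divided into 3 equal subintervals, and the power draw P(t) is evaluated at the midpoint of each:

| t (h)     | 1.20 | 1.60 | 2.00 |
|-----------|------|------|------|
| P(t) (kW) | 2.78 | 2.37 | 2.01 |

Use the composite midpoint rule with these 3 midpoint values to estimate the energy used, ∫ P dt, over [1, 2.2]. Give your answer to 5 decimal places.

h = 0.4, n = 3.
h·[y(m₁) + y(m₂) + y(m₃)] = 0.4·(7.16) = 2.86400.

2.86400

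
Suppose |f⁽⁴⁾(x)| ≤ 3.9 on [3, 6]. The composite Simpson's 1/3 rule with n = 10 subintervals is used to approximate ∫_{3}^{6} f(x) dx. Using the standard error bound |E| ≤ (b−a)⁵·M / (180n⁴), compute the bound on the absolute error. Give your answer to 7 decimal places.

0.0005265

|E| ≤ (3)⁵·3.9 / (180·10⁴) = 947.7/1800000 = 0.0005265.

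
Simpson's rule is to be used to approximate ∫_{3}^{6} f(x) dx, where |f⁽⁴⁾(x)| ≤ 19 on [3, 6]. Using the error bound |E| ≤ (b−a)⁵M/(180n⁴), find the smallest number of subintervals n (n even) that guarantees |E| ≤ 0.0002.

20

Need 4617/(180n⁴) ≤ 0.0002.
n⁴ ≥ 4617/(180·0.0002) = 128250 ⇒ n ≥ 18.9241, so the smallest even n is 20. (n must be even for Simpson's rule.)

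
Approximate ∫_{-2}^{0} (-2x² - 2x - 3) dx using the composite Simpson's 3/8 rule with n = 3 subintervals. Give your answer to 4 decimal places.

-7.3333

h = (0 − (-2))/3 = 0.666667.
Nodes x₀,…,x₃ = -2, -1.333333, -0.666667, 0.
f(x) = -2x² - 2x - 3: f₀=-7, f₁=-3.888889, f₂=-2.555556, f₃=-3.
(3h/8)·[f₀ + 3f₁ + 3f₂ + f₃] = 0.25·(-29.333333) = -7.3333.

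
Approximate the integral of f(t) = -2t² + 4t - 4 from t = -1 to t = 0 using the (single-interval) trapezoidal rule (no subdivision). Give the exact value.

T = (b−a)/2 · [f(-1) + f(0)] = 0.5·[(-10) + (-4)] = -7.

-7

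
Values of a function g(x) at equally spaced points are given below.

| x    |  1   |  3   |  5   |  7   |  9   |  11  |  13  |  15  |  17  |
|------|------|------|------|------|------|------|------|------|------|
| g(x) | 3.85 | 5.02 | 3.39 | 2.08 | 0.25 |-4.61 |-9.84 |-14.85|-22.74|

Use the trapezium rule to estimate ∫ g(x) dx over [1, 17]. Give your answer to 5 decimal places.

-56.01000

h = 2, n = 8.
(h/2)·[y₀ + 2y₁ + 2y₂ + 2y₃ + 2y₄ + 2y₅ + 2y₆ + 2y₇ + y₈] = 1·(-56.01) = -56.01000.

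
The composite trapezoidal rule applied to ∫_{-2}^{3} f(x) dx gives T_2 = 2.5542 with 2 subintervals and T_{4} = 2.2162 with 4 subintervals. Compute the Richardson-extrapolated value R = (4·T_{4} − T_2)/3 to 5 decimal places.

R = (4·T_{4} − T_2) / 3 = (4·2.2162 − 2.5542)/3 = (6.3106)/3 = 2.10353.

2.10353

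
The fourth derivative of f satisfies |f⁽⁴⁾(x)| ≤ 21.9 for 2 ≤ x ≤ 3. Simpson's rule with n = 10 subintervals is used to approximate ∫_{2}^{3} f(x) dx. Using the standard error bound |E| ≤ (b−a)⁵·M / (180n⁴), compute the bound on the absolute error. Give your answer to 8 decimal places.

0.00001217

|E| ≤ (1)⁵·21.9 / (180·10⁴) = 21.9/1800000 = 0.00001217.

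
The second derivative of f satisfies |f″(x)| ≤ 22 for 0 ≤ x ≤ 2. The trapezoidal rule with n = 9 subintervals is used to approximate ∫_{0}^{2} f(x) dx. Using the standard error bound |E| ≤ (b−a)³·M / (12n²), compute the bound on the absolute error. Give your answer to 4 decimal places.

0.1811

|E| ≤ (2)³·22 / (12·9²) = 176/972 = 0.1811.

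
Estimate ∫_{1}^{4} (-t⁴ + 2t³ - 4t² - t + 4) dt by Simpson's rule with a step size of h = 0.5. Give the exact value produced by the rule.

-156.625

h = (4 − 1)/6 = 0.5.
Nodes t₀,…,t₆ = 1, 1.5, 2, 2.5, 3, 3.5, 4.
f(t) = -t⁴ + 2t³ - 4t² - t + 4: f₀=0, f₁=-4.8125, f₂=-14, f₃=-31.3125, f₄=-62, f₅=-112.8125, f₆=-192.
(h/3)·[f₀ + 4f₁ + 2f₂ + 4f₃ + 2f₄ + 4f₅ + f₆] = 0.166667·(-939.75) = -156.625.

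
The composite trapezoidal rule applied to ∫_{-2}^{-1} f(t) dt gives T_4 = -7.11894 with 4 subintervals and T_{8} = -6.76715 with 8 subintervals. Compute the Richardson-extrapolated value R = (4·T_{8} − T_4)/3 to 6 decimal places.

R = (4·T_{8} − T_4) / 3 = (4·(-6.76715) − (-7.11894))/3 = (-19.94966)/3 = -6.649887.

-6.649887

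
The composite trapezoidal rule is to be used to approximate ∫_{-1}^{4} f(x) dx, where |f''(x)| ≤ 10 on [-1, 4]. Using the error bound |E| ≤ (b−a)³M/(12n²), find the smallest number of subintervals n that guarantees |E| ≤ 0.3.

19

Need 1250/(12n²) ≤ 0.3.
n² ≥ 1250/(12·0.3) = 347.222 ⇒ n ≥ 18.6339, so the smallest n is 19.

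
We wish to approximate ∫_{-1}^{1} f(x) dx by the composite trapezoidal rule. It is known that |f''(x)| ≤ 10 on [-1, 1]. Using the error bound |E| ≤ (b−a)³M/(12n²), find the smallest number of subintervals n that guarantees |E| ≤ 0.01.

26

Need 80/(12n²) ≤ 0.01.
n² ≥ 80/(12·0.01) = 666.667 ⇒ n ≥ 25.8199, so the smallest n is 26.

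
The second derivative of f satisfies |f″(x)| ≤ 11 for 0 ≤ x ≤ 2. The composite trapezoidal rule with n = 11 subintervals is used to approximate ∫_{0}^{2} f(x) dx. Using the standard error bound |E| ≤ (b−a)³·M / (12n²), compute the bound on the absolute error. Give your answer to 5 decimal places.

|E| ≤ (2)³·11 / (12·11²) = 88/1452 = 0.06061.

0.06061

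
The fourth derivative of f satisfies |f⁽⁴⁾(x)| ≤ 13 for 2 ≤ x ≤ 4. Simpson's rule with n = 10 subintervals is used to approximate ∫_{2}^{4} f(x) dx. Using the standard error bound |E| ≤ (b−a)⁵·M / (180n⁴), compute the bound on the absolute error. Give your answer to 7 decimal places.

0.0002311

|E| ≤ (2)⁵·13 / (180·10⁴) = 416/1800000 = 0.0002311.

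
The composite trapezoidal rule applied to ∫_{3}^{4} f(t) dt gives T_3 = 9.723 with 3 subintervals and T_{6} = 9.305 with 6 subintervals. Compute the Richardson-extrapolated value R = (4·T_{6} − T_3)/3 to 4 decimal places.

R = (4·T_{6} − T_3) / 3 = (4·9.305 − 9.723)/3 = (27.497)/3 = 9.1657.

9.1657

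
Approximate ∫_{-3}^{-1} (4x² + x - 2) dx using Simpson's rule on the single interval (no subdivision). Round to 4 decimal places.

S = (b−a)/6 · [f(-3) + 4f(-2) + f(-1)] = 0.333333·[31 + 4·12 + 1] = 26.6667.

26.6667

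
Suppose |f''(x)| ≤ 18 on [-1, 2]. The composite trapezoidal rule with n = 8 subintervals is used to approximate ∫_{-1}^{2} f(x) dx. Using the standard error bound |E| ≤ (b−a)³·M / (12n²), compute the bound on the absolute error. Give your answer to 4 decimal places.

0.6328

|E| ≤ (3)³·18 / (12·8²) = 486/768 = 0.6328.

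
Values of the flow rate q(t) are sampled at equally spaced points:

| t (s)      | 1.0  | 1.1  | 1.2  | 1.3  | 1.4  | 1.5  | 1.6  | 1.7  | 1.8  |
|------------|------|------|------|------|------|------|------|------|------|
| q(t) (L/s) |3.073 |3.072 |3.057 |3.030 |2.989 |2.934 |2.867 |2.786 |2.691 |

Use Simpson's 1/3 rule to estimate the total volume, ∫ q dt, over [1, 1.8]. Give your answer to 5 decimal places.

h = 0.1, n = 8.
(h/3)·[y₀ + 4y₁ + 2y₂ + 4y₃ + 2y₄ + 4y₅ + 2y₆ + 4y₇ + y₈] = 0.033333·(70.878) = 2.36260.

2.36260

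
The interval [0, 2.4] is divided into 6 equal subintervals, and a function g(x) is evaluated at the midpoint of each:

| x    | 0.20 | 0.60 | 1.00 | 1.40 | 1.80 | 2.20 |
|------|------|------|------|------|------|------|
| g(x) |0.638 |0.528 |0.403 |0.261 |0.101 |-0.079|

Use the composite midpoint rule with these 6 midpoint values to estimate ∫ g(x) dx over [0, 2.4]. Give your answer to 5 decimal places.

0.74080

h = 0.4, n = 6.
h·[y(m₁) + y(m₂) + y(m₃) + y(m₄) + y(m₅) + y(m₆)] = 0.4·(1.852) = 0.74080.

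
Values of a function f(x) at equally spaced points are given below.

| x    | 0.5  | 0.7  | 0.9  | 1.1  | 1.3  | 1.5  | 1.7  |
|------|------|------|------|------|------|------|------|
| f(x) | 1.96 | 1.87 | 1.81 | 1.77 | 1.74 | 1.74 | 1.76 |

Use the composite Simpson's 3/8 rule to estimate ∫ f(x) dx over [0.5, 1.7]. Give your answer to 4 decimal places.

h = 0.2, n = 6.
(3h/8)·[y₀ + 3y₁ + 3y₂ + 2y₃ + 3y₄ + 3y₅ + y₆] = 0.075·(28.74) = 2.1555.

2.1555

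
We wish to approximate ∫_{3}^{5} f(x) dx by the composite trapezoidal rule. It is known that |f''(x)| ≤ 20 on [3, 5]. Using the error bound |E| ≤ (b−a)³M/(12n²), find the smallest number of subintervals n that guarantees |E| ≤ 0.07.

14

Need 160/(12n²) ≤ 0.07.
n² ≥ 160/(12·0.07) = 190.476 ⇒ n ≥ 13.8013, so the smallest n is 14.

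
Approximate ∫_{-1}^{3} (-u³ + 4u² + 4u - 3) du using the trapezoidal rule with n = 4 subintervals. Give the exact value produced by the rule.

h = (3 − (-1))/4 = 1.
Nodes u₀,…,u₄ = -1, 0, 1, 2, 3.
f(u) = -u³ + 4u² + 4u - 3: f₀=-2, f₁=-3, f₂=4, f₃=13, f₄=18.
(h/2)·[f₀ + 2f₁ + 2f₂ + 2f₃ + f₄] = 0.5·(44) = 22.

22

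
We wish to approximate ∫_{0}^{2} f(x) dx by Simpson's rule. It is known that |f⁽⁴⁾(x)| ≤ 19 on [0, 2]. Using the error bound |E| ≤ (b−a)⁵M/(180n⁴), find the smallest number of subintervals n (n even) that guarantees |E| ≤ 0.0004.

Need 608/(180n⁴) ≤ 0.0004.
n⁴ ≥ 608/(180·0.0004) = 8444.44 ⇒ n ≥ 9.5861, so the smallest even n is 10. (n must be even for Simpson's rule.)

10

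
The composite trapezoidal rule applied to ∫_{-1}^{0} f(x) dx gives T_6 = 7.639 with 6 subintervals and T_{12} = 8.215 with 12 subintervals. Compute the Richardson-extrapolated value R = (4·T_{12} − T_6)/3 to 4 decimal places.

R = (4·T_{12} − T_6) / 3 = (4·8.215 − 7.639)/3 = (25.221)/3 = 8.4070.

8.4070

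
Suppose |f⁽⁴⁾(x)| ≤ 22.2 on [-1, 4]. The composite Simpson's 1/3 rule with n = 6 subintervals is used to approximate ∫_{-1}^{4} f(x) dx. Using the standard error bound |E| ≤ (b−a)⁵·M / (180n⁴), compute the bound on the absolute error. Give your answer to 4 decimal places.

|E| ≤ (5)⁵·22.2 / (180·6⁴) = 69375/233280 = 0.2974.

0.2974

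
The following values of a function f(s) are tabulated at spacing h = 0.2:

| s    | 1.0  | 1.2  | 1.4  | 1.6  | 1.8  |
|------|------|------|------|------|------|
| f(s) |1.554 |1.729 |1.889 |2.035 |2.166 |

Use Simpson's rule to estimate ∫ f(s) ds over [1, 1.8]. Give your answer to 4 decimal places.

h = 0.2, n = 4.
(h/3)·[y₀ + 4y₁ + 2y₂ + 4y₃ + y₄] = 0.066667·(22.554) = 1.5036.

1.5036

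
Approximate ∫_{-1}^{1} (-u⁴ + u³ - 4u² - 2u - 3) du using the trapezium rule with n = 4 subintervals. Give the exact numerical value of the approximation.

-9.5625

h = (1 − (-1))/4 = 0.5.
Nodes u₀,…,u₄ = -1, -0.5, 0, 0.5, 1.
f(u) = -u⁴ + u³ - 4u² - 2u - 3: f₀=-7, f₁=-3.1875, f₂=-3, f₃=-4.9375, f₄=-9.
(h/2)·[f₀ + 2f₁ + 2f₂ + 2f₃ + f₄] = 0.25·(-38.25) = -9.5625.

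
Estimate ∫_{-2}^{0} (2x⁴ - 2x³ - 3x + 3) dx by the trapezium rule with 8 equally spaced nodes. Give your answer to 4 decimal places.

33.3978

h = (0 − (-2))/7 = 0.285714.
Nodes x₀,…,x₇ = -2, -1.714286, -1.428571, -1.142857, -0.857143, -0.571429, -0.285714, 0.
f(x) = 2x⁴ - 2x³ - 3x + 3: f₀=57, f₁=35.491462, f₂=21.446481, f₃=12.825906, f₄=7.910454, f₅=5.300708, f₆=3.917118, f₇=3.
(h/2)·[f₀ + 2f₁ + 2f₂ + 2f₃ + 2f₄ + 2f₅ + 2f₆ + f₇] = 0.142857·(233.784257) = 33.3978.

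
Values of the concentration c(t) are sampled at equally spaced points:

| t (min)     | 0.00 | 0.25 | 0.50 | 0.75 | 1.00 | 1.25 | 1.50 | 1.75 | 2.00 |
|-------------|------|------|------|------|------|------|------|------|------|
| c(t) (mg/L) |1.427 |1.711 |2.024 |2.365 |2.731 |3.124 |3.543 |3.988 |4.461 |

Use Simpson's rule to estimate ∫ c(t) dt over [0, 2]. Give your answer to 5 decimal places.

h = 0.25, n = 8.
(h/3)·[y₀ + 4y₁ + 2y₂ + 4y₃ + 2y₄ + 4y₅ + 2y₆ + 4y₇ + y₈] = 0.083333·(67.236) = 5.60300.

5.60300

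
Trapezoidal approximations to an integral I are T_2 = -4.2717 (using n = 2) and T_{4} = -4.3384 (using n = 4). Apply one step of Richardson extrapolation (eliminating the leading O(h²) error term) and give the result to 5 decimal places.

-4.36063

R = (4·T_{4} − T_2) / 3 = (4·(-4.3384) − (-4.2717))/3 = (-13.0819)/3 = -4.36063.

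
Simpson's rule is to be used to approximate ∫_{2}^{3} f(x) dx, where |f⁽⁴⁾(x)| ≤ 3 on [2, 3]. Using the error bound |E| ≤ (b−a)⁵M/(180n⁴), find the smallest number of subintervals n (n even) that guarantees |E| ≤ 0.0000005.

14

Need 3/(180n⁴) ≤ 0.0000005.
n⁴ ≥ 3/(180·0.0000005) = 33333.3 ⇒ n ≥ 13.5120, so the smallest even n is 14. (n must be even for Simpson's rule.)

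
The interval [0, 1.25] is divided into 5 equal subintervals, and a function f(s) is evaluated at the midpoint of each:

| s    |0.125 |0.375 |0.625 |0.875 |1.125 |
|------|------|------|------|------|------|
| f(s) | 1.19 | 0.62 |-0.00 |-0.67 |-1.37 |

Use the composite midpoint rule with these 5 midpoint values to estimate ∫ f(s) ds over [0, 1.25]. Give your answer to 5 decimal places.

-0.05750

h = 0.25, n = 5.
h·[y(m₁) + y(m₂) + y(m₃) + y(m₄) + y(m₅)] = 0.25·(-0.23) = -0.05750.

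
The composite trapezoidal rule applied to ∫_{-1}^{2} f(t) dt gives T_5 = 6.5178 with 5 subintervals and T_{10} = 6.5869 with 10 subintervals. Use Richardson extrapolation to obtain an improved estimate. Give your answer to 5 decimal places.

6.60993

R = (4·T_{10} − T_5) / 3 = (4·6.5869 − 6.5178)/3 = (19.8298)/3 = 6.60993.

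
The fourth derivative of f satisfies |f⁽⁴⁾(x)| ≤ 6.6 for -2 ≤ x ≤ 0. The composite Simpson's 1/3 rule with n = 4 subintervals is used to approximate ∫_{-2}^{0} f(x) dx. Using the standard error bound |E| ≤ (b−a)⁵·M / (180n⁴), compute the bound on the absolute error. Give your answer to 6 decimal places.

|E| ≤ (2)⁵·6.6 / (180·4⁴) = 211.2/46080 = 0.004583.

0.004583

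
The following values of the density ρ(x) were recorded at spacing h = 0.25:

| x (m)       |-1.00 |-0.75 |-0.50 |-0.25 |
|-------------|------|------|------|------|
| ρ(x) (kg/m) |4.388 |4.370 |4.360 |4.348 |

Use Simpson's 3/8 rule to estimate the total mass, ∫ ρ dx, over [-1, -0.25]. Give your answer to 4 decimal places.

h = 0.25, n = 3.
(3h/8)·[y₀ + 3y₁ + 3y₂ + y₃] = 0.09375·(34.926) = 3.2743.

3.2743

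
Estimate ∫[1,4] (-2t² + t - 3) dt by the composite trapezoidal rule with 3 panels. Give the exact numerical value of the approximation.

h = (4 − 1)/3 = 1.
Nodes t₀,…,t₃ = 1, 2, 3, 4.
f(t) = -2t² + t - 3: f₀=-4, f₁=-9, f₂=-18, f₃=-31.
(h/2)·[f₀ + 2f₁ + 2f₂ + f₃] = 0.5·(-89) = -44.5.

-44.5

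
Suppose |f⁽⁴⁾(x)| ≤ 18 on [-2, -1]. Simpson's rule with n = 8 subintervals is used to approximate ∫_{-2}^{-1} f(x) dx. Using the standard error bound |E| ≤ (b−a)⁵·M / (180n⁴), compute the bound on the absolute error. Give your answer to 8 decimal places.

0.00002441

|E| ≤ (1)⁵·18 / (180·8⁴) = 18/737280 = 0.00002441.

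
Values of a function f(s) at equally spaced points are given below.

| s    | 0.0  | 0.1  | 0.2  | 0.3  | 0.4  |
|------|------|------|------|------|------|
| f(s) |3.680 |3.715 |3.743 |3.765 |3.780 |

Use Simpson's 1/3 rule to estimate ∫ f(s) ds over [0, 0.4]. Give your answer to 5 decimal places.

1.49553

h = 0.1, n = 4.
(h/3)·[y₀ + 4y₁ + 2y₂ + 4y₃ + y₄] = 0.033333·(44.866) = 1.49553.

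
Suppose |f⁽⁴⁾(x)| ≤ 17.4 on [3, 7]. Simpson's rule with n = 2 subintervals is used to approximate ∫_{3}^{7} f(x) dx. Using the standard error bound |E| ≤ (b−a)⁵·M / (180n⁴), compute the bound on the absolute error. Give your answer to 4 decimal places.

|E| ≤ (4)⁵·17.4 / (180·2⁴) = 17817.6/2880 = 6.1867.

6.1867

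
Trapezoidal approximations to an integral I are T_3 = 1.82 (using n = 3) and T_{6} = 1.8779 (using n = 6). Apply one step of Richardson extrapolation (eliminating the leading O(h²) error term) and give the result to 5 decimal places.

1.89720

R = (4·T_{6} − T_3) / 3 = (4·1.8779 − 1.82)/3 = (5.6916)/3 = 1.89720.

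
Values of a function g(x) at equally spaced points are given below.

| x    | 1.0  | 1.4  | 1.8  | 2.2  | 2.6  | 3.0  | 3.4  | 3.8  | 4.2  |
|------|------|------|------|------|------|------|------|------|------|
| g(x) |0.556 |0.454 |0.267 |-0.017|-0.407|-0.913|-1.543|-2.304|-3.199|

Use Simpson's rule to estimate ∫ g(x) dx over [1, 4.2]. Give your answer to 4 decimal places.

h = 0.4, n = 8.
(h/3)·[y₀ + 4y₁ + 2y₂ + 4y₃ + 2y₄ + 4y₅ + 2y₆ + 4y₇ + y₈] = 0.133333·(-17.129) = -2.2839.

-2.2839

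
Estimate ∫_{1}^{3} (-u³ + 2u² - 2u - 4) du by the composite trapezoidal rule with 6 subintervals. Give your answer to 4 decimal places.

h = (3 − 1)/6 = 0.333333.
Nodes u₀,…,u₆ = 1, 1.333333, 1.666667, 2, 2.333333, 2.666667, 3.
f(u) = -u³ + 2u² - 2u - 4: f₀=-5, f₁=-5.481481, f₂=-6.407407, f₃=-8, f₄=-10.481481, f₅=-14.074074, f₆=-19.
(h/2)·[f₀ + 2f₁ + 2f₂ + 2f₃ + 2f₄ + 2f₅ + f₆] = 0.166667·(-112.888889) = -18.8148.

-18.8148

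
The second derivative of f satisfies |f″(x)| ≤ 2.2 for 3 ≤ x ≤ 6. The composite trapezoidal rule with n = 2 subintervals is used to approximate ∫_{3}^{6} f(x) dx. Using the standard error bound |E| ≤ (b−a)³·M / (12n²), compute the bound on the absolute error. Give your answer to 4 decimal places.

|E| ≤ (3)³·2.2 / (12·2²) = 59.4/48 = 1.2375.

1.2375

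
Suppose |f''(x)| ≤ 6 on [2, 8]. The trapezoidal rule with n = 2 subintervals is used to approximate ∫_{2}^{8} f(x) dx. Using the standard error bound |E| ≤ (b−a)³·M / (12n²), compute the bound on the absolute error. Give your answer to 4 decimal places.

27.0000

|E| ≤ (6)³·6 / (12·2²) = 1296/48 = 27.0000.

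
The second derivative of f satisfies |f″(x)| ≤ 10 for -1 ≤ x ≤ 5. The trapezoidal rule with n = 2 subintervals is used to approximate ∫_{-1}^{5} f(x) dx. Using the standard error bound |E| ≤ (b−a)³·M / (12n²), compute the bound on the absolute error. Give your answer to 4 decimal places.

45.0000

|E| ≤ (6)³·10 / (12·2²) = 2160/48 = 45.0000.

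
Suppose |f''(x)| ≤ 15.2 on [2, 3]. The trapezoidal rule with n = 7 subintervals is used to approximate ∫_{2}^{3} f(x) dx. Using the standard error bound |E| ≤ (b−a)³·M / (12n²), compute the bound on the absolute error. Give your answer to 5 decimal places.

|E| ≤ (1)³·15.2 / (12·7²) = 15.2/588 = 0.02585.

0.02585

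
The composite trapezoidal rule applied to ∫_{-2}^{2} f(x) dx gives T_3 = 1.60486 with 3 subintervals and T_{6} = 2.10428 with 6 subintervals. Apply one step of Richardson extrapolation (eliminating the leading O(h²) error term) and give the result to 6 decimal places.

2.270753

R = (4·T_{6} − T_3) / 3 = (4·2.10428 − 1.60486)/3 = (6.81226)/3 = 2.270753.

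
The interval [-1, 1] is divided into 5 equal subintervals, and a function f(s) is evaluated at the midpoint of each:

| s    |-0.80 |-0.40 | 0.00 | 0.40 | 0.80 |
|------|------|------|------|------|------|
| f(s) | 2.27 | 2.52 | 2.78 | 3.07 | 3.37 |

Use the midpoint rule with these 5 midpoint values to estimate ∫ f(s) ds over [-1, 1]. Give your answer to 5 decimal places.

5.60400

h = 0.4, n = 5.
h·[y(m₁) + y(m₂) + y(m₃) + y(m₄) + y(m₅)] = 0.4·(14.01) = 5.60400.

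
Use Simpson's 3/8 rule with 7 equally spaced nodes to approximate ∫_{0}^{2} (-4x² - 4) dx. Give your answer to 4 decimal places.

h = (2 − 0)/6 = 0.333333.
Nodes x₀,…,x₆ = 0, 0.333333, 0.666667, 1, 1.333333, 1.666667, 2.
f(x) = -4x² - 4: f₀=-4, f₁=-4.444444, f₂=-5.777778, f₃=-8, f₄=-11.111111, f₅=-15.111111, f₆=-20.
(3h/8)·[f₀ + 3f₁ + 3f₂ + 2f₃ + 3f₄ + 3f₅ + f₆] = 0.125·(-149.333333) = -18.6667.

-18.6667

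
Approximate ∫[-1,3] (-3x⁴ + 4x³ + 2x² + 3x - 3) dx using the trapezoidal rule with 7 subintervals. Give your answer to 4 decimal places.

h = (3 − (-1))/7 = 0.571429.
Nodes x₀,…,x₇ = -1, -0.428571, 0.142857, 0.714286, 1.285714, 1.857143, 2.428571, 3.
f(x) = -3x⁴ + 4x³ + 2x² + 3x - 3: f₀=-11, f₁=-4.334444, f₂=-2.520200, f₃=0.840067, f₄=4.466889, f₅=-0.596002, f₆=-30.981674, f₇=-111.
(h/2)·[f₀ + 2f₁ + 2f₂ + 2f₃ + 2f₄ + 2f₅ + 2f₆ + f₇] = 0.285714·(-188.250729) = -53.7859.

-53.7859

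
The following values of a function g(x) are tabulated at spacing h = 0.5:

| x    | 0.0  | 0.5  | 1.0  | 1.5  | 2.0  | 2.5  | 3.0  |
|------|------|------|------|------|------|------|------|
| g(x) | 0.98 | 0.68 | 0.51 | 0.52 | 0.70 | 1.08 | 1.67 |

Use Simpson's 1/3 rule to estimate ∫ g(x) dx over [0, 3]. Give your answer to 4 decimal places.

h = 0.5, n = 6.
(h/3)·[y₀ + 4y₁ + 2y₂ + 4y₃ + 2y₄ + 4y₅ + y₆] = 0.166667·(14.19) = 2.3650.

2.3650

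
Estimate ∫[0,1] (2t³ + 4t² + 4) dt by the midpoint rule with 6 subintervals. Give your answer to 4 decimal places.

5.8171

h = (1 − 0)/6 = 0.166667.
Midpoints m₁,…,m₆ = 0.083333, 0.25, 0.416667, 0.583333, 0.75, 0.916667.
f(m₁)=4.028935, f(m₂)=4.28125, f(m₃)=4.839120, f(m₄)=5.758102, f(m₅)=7.09375, f(m₆)=8.901620.
h·[f(m₁) + f(m₂) + f(m₃) + f(m₄) + f(m₅) + f(m₆)] = 0.166667·(34.902778) = 5.8171.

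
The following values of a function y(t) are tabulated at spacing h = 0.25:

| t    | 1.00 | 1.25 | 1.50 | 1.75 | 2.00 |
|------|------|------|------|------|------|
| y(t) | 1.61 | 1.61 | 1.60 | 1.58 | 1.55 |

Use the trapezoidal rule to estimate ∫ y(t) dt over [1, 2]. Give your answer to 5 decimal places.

h = 0.25, n = 4.
(h/2)·[y₀ + 2y₁ + 2y₂ + 2y₃ + y₄] = 0.125·(12.74) = 1.59250.

1.59250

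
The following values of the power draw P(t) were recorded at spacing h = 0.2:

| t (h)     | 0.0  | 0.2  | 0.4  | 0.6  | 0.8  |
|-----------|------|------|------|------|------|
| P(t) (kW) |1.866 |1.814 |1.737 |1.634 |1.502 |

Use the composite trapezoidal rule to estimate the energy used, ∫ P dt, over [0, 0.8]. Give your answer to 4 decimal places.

h = 0.2, n = 4.
(h/2)·[y₀ + 2y₁ + 2y₂ + 2y₃ + y₄] = 0.1·(13.738) = 1.3738.

1.3738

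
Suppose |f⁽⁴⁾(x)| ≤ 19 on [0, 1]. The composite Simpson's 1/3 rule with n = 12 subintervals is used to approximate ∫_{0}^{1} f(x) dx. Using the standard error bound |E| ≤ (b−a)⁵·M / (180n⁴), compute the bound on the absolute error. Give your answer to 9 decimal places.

|E| ≤ (1)⁵·19 / (180·12⁴) = 19/3732480 = 0.000005090.

0.000005090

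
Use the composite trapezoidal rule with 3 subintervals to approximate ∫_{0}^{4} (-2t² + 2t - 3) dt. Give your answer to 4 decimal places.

-41.0370

h = (4 − 0)/3 = 1.333333.
Nodes t₀,…,t₃ = 0, 1.333333, 2.666667, 4.
f(t) = -2t² + 2t - 3: f₀=-3, f₁=-3.888889, f₂=-11.888889, f₃=-27.
(h/2)·[f₀ + 2f₁ + 2f₂ + f₃] = 0.666667·(-61.555556) = -41.0370.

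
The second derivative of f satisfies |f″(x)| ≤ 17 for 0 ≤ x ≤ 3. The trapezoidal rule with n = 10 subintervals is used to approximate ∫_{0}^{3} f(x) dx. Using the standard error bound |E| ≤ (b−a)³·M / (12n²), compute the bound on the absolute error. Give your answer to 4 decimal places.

|E| ≤ (3)³·17 / (12·10²) = 459/1200 = 0.3825.

0.3825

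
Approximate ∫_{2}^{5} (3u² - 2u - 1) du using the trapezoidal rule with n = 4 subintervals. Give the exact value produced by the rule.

93.84375

h = (5 − 2)/4 = 0.75.
Nodes u₀,…,u₄ = 2, 2.75, 3.5, 4.25, 5.
f(u) = 3u² - 2u - 1: f₀=7, f₁=16.1875, f₂=28.75, f₃=44.6875, f₄=64.
(h/2)·[f₀ + 2f₁ + 2f₂ + 2f₃ + f₄] = 0.375·(250.25) = 93.84375.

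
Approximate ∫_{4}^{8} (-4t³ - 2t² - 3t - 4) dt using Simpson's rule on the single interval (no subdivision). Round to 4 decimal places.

-4226.6667

S = (b−a)/6 · [f(4) + 4f(6) + f(8)] = 0.666667·[(-304) + 4·(-958) + (-2204)] = -4226.6667.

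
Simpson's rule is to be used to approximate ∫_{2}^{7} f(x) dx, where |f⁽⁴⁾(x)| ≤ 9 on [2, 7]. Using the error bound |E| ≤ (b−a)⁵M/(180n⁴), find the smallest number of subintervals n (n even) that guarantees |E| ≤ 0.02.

Need 28125/(180n⁴) ≤ 0.02.
n⁴ ≥ 28125/(180·0.02) = 7812.5 ⇒ n ≥ 9.4015, so the smallest even n is 10. (n must be even for Simpson's rule.)

10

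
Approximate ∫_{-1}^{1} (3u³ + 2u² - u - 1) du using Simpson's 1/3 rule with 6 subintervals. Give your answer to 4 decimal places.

-0.6667

h = (1 − (-1))/6 = 0.333333.
Nodes u₀,…,u₆ = -1, -0.666667, -0.333333, 0, 0.333333, 0.666667, 1.
f(u) = 3u³ + 2u² - u - 1: f₀=-1, f₁=-0.333333, f₂=-0.555556, f₃=-1, f₄=-1, f₅=0.111111, f₆=3.
(h/3)·[f₀ + 4f₁ + 2f₂ + 4f₃ + 2f₄ + 4f₅ + f₆] = 0.111111·(-6) = -0.6667.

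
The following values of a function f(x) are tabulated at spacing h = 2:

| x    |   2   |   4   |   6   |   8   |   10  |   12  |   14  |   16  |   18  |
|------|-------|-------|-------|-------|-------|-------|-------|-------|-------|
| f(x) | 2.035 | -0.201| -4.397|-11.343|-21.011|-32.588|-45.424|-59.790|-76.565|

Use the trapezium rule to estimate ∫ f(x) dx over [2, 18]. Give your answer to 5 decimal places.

h = 2, n = 8.
(h/2)·[y₀ + 2y₁ + 2y₂ + 2y₃ + 2y₄ + 2y₅ + 2y₆ + 2y₇ + y₈] = 1·(-424.038) = -424.03800.

-424.03800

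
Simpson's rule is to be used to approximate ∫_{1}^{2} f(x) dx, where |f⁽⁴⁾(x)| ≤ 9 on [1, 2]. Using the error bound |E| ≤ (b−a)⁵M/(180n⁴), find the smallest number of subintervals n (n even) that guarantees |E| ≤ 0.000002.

14

Need 9/(180n⁴) ≤ 0.000002.
n⁴ ≥ 9/(180·0.000002) = 25000 ⇒ n ≥ 12.5743, so the smallest even n is 14. (n must be even for Simpson's rule.)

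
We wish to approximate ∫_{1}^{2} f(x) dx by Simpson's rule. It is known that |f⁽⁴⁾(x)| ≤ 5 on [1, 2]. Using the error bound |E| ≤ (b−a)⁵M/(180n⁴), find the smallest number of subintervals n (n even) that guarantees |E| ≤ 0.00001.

Need 5/(180n⁴) ≤ 0.00001.
n⁴ ≥ 5/(180·0.00001) = 2777.78 ⇒ n ≥ 7.2598, so the smallest even n is 8. (n must be even for Simpson's rule.)

8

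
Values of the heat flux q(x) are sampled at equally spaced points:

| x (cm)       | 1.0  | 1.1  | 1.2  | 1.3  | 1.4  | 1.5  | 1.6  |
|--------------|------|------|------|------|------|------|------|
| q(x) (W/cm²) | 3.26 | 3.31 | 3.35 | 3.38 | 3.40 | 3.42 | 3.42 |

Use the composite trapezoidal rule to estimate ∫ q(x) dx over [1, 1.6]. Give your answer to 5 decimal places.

h = 0.1, n = 6.
(h/2)·[y₀ + 2y₁ + 2y₂ + 2y₃ + 2y₄ + 2y₅ + y₆] = 0.05·(40.40) = 2.02000.

2.02000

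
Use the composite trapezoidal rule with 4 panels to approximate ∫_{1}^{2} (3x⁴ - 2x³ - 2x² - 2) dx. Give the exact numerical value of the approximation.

4.755859375

h = (2 − 1)/4 = 0.25.
Nodes x₀,…,x₄ = 1, 1.25, 1.5, 1.75, 2.
f(x) = 3x⁴ - 2x³ - 2x² - 2: f₀=-3, f₁=-1.70703125, f₂=1.9375, f₃=9.29296875, f₄=22.
(h/2)·[f₀ + 2f₁ + 2f₂ + 2f₃ + f₄] = 0.125·(38.046875) = 4.755859375.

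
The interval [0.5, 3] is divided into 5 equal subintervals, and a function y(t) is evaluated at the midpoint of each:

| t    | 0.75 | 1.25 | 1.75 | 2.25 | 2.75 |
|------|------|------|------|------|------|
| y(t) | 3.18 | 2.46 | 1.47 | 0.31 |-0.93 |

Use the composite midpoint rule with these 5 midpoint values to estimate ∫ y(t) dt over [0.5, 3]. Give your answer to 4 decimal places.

3.2450

h = 0.5, n = 5.
h·[y(m₁) + y(m₂) + y(m₃) + y(m₄) + y(m₅)] = 0.5·(6.49) = 3.2450.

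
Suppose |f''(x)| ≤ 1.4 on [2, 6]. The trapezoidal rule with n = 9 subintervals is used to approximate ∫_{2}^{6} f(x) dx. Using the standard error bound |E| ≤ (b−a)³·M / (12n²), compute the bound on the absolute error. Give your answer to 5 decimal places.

|E| ≤ (4)³·1.4 / (12·9²) = 89.6/972 = 0.09218.

0.09218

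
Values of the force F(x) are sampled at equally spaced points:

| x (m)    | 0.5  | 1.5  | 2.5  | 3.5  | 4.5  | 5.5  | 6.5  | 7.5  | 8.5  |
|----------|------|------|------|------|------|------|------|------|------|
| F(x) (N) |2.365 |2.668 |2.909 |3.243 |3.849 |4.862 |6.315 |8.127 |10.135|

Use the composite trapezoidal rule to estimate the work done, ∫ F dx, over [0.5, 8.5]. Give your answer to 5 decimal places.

h = 1, n = 8.
(h/2)·[y₀ + 2y₁ + 2y₂ + 2y₃ + 2y₄ + 2y₅ + 2y₆ + 2y₇ + y₈] = 0.5·(76.446) = 38.22300.

38.22300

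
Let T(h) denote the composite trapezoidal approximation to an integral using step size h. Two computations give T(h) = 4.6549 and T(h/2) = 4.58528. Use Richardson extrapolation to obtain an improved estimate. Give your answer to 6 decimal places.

R = (4·T(h/2) − T(h)) / 3 = (4·4.58528 − 4.6549)/3 = (13.68622)/3 = 4.562073.

4.562073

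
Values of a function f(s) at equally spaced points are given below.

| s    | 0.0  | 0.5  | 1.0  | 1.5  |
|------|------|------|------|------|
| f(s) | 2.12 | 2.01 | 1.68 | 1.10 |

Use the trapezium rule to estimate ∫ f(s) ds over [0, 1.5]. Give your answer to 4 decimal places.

2.6500

h = 0.5, n = 3.
(h/2)·[y₀ + 2y₁ + 2y₂ + y₃] = 0.25·(10.60) = 2.6500.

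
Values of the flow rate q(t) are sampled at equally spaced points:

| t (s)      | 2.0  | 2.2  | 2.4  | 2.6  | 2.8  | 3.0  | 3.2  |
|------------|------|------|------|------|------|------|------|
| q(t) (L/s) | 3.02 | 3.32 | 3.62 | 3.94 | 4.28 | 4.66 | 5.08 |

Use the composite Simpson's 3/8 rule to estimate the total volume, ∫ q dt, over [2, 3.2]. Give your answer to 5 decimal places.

4.77150

h = 0.2, n = 6.
(3h/8)·[y₀ + 3y₁ + 3y₂ + 2y₃ + 3y₄ + 3y₅ + y₆] = 0.075·(63.62) = 4.77150.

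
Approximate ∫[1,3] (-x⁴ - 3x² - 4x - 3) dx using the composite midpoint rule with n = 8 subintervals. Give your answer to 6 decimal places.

h = (3 − 1)/8 = 0.25.
Midpoints m₁,…,m₈ = 1.125, 1.375, 1.625, 1.875, 2.125, 2.375, 2.625, 2.875.
f(m₁)=-12.898681640625, f(m₂)=-17.746337890625, f(m₃)=-24.394775390625, f(m₄)=-33.406494140625, f(m₅)=-45.437744140625, f(m₆)=-61.238525390625, f(m₇)=-81.652587890625, f(m₈)=-107.617431640625.
h·[f(m₁) + f(m₂) + f(m₃) + f(m₄) + f(m₅) + f(m₆) + f(m₇) + f(m₈)] = 0.25·(-384.392578125) = -96.098145.

-96.098145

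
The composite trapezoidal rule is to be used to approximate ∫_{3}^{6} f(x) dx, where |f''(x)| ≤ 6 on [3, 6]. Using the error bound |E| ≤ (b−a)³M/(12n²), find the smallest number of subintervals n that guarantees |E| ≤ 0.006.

Need 162/(12n²) ≤ 0.006.
n² ≥ 162/(12·0.006) = 2250 ⇒ n ≥ 47.4342, so the smallest n is 48.

48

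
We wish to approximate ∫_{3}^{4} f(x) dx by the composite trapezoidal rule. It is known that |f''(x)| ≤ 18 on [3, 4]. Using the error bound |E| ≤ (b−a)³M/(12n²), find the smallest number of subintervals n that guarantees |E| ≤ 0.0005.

55

Need 18/(12n²) ≤ 0.0005.
n² ≥ 18/(12·0.0005) = 3000 ⇒ n ≥ 54.7723, so the smallest n is 55.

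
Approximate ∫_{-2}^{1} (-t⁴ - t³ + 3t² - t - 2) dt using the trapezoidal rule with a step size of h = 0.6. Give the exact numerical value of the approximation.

h = (1 − (-2))/5 = 0.6.
Nodes t₀,…,t₅ = -2, -1.4, -0.8, -0.2, 0.4, 1.
f(t) = -t⁴ - t³ + 3t² - t - 2: f₀=4, f₁=4.1824, f₂=0.8224, f₃=-1.6736, f₄=-2.0096, f₅=-2.
(h/2)·[f₀ + 2f₁ + 2f₂ + 2f₃ + 2f₄ + f₅] = 0.3·(4.6432) = 1.39296.

1.39296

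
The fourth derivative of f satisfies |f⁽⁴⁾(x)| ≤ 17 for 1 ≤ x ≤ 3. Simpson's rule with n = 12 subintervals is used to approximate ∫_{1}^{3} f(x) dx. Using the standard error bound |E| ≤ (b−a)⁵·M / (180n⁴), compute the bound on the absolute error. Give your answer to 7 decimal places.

0.0001457

|E| ≤ (2)⁵·17 / (180·12⁴) = 544/3732480 = 0.0001457.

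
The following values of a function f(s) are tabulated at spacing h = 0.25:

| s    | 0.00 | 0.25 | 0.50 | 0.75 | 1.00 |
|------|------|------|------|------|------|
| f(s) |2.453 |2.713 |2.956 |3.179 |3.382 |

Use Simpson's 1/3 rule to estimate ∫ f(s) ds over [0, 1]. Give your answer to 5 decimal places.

h = 0.25, n = 4.
(h/3)·[y₀ + 4y₁ + 2y₂ + 4y₃ + y₄] = 0.083333·(35.315) = 2.94292.

2.94292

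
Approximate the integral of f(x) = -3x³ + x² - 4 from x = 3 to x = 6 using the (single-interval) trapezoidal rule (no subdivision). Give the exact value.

-1038

T = (b−a)/2 · [f(3) + f(6)] = 1.5·[(-76) + (-616)] = -1038.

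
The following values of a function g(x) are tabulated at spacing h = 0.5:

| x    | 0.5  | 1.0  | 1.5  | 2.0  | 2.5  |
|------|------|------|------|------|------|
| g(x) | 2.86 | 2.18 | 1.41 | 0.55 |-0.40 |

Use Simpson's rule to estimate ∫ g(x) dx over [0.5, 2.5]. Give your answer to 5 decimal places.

h = 0.5, n = 4.
(h/3)·[y₀ + 4y₁ + 2y₂ + 4y₃ + y₄] = 0.166667·(16.20) = 2.70000.

2.70000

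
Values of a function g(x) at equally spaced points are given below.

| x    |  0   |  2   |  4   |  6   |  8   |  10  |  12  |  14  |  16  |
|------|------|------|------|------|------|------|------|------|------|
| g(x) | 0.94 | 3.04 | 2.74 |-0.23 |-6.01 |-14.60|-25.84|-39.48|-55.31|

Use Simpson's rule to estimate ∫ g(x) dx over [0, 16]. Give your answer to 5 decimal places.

-211.78000

h = 2, n = 8.
(h/3)·[y₀ + 4y₁ + 2y₂ + 4y₃ + 2y₄ + 4y₅ + 2y₆ + 4y₇ + y₈] = 0.666667·(-317.67) = -211.78000.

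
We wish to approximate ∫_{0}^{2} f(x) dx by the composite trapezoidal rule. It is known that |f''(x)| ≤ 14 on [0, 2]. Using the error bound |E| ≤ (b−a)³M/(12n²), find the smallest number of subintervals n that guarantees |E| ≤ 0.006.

40

Need 112/(12n²) ≤ 0.006.
n² ≥ 112/(12·0.006) = 1555.56 ⇒ n ≥ 39.4405, so the smallest n is 40.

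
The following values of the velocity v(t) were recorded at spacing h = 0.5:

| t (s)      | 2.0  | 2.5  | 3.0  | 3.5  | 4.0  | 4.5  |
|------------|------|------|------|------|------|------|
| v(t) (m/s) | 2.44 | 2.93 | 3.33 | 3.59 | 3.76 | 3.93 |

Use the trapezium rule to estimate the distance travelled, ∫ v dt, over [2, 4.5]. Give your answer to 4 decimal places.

h = 0.5, n = 5.
(h/2)·[y₀ + 2y₁ + 2y₂ + 2y₃ + 2y₄ + y₅] = 0.25·(33.59) = 8.3975.

8.3975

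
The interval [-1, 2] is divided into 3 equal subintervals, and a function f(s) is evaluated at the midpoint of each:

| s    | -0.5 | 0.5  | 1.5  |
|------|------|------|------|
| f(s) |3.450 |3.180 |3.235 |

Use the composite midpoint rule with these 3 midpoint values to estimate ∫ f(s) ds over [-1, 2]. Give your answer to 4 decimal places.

h = 1, n = 3.
h·[y(m₁) + y(m₂) + y(m₃)] = 1·(9.865) = 9.8650.

9.8650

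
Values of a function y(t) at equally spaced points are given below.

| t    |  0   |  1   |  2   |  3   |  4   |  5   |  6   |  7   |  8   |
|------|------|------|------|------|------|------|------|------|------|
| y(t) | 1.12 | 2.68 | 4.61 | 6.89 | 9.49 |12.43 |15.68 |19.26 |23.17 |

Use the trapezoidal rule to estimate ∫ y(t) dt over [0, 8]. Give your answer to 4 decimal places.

h = 1, n = 8.
(h/2)·[y₀ + 2y₁ + 2y₂ + 2y₃ + 2y₄ + 2y₅ + 2y₆ + 2y₇ + y₈] = 0.5·(166.37) = 83.1850.

83.1850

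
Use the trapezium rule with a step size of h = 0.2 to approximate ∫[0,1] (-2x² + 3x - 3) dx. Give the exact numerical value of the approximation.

-2.18

h = (1 − 0)/5 = 0.2.
Nodes x₀,…,x₅ = 0, 0.2, 0.4, 0.6, 0.8, 1.
f(x) = -2x² + 3x - 3: f₀=-3, f₁=-2.48, f₂=-2.12, f₃=-1.92, f₄=-1.88, f₅=-2.
(h/2)·[f₀ + 2f₁ + 2f₂ + 2f₃ + 2f₄ + f₅] = 0.1·(-21.8) = -2.18.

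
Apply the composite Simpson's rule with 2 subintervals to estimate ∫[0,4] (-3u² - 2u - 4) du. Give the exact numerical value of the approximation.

-96

h = (4 − 0)/2 = 2.
Nodes u₀,…,u₂ = 0, 2, 4.
f(u) = -3u² - 2u - 4: f₀=-4, f₁=-20, f₂=-60.
(h/3)·[f₀ + 4f₁ + f₂] = 0.666667·(-144) = -96.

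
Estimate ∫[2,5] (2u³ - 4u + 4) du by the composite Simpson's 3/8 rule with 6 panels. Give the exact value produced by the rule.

h = (5 − 2)/6 = 0.5.
Nodes u₀,…,u₆ = 2, 2.5, 3, 3.5, 4, 4.5, 5.
f(u) = 2u³ - 4u + 4: f₀=12, f₁=25.25, f₂=46, f₃=75.75, f₄=116, f₅=168.25, f₆=234.
(3h/8)·[f₀ + 3f₁ + 3f₂ + 2f₃ + 3f₄ + 3f₅ + f₆] = 0.1875·(1464) = 274.5.

274.5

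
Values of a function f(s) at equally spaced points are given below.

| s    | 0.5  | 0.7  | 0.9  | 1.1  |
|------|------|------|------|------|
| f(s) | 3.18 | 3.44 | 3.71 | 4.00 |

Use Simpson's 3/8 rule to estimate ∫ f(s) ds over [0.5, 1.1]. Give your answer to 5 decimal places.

2.14725

h = 0.2, n = 3.
(3h/8)·[y₀ + 3y₁ + 3y₂ + y₃] = 0.075·(28.63) = 2.14725.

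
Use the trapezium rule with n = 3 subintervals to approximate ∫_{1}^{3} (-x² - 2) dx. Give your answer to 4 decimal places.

-12.8148

h = (3 − 1)/3 = 0.666667.
Nodes x₀,…,x₃ = 1, 1.666667, 2.333333, 3.
f(x) = -x² - 2: f₀=-3, f₁=-4.777778, f₂=-7.444444, f₃=-11.
(h/2)·[f₀ + 2f₁ + 2f₂ + f₃] = 0.333333·(-38.444444) = -12.8148.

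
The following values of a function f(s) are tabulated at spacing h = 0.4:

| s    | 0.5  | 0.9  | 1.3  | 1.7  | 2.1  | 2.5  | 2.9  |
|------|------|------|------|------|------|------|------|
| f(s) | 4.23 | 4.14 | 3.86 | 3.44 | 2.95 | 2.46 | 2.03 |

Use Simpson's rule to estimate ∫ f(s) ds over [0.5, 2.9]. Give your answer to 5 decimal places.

8.00533

h = 0.4, n = 6.
(h/3)·[y₀ + 4y₁ + 2y₂ + 4y₃ + 2y₄ + 4y₅ + y₆] = 0.133333·(60.04) = 8.00533.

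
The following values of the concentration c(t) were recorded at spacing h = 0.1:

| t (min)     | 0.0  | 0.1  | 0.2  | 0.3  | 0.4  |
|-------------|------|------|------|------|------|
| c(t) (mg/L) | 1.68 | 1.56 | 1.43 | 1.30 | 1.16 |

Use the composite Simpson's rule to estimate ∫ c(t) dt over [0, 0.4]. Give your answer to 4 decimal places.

h = 0.1, n = 4.
(h/3)·[y₀ + 4y₁ + 2y₂ + 4y₃ + y₄] = 0.033333·(17.14) = 0.5713.

0.5713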